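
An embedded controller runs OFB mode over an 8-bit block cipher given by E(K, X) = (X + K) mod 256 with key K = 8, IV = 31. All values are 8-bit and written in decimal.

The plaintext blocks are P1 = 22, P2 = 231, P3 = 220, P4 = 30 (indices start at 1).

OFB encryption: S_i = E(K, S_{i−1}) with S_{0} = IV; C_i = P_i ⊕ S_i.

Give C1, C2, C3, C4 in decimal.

C1 = 49, C2 = 200, C3 = 235, C4 = 33

C1: S = E(K, 31) = 39; 22 ⊕ 39 = 49.
C2: S = E(K, 39) = 47; 231 ⊕ 47 = 200.
C3: S = E(K, 47) = 55; 220 ⊕ 55 = 235.
C4: S = E(K, 55) = 63; 30 ⊕ 63 = 33.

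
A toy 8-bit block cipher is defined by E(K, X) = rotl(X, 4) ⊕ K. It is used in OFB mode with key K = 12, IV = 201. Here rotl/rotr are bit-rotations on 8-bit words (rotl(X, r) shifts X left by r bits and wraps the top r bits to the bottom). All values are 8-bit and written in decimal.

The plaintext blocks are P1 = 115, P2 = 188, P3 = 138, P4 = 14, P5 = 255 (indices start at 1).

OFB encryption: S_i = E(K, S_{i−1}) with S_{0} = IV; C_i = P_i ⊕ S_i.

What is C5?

C5 = 111

C1: S = E(K, 201) = 144; 115 ⊕ 144 = 227.
C2: S = E(K, 144) = 5; 188 ⊕ 5 = 185.
C3: S = E(K, 5) = 92; 138 ⊕ 92 = 214.
C4: S = E(K, 92) = 201; 14 ⊕ 201 = 199.
C5: S = E(K, 201) = 144; 255 ⊕ 144 = 111.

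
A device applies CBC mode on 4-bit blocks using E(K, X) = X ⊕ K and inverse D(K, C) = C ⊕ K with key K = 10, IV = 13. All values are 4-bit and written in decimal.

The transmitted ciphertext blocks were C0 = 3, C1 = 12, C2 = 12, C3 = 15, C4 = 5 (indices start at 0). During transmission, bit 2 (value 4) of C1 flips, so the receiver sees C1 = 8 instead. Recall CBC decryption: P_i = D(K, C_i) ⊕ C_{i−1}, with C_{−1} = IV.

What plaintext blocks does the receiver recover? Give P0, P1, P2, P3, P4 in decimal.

Only C1 changed, to 8. In CBC, a change in C_i garbles P_i and flips the same bit in P_{i+1}. Decrypting the received ciphertext:
P0: D(K, 3) = 9; 9 ⊕ 13 = 4.
P1: D(K, 8) = 2; 2 ⊕ 3 = 1.
P2: D(K, 12) = 6; 6 ⊕ 8 = 14.
P3: D(K, 15) = 5; 5 ⊕ 12 = 9.
P4: D(K, 5) = 15; 15 ⊕ 15 = 0.
Blocks that differ from the original plaintext: P1, P2.

P0 = 4, P1 = 1, P2 = 14, P3 = 9, P4 = 0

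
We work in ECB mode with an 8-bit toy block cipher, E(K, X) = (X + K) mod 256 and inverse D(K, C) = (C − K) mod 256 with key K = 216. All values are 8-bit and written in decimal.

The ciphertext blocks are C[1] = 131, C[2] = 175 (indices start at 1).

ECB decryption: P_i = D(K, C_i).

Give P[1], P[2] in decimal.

P[1]: D(K, 131) = 171.
P[2]: D(K, 175) = 215.

P[1] = 171, P[2] = 215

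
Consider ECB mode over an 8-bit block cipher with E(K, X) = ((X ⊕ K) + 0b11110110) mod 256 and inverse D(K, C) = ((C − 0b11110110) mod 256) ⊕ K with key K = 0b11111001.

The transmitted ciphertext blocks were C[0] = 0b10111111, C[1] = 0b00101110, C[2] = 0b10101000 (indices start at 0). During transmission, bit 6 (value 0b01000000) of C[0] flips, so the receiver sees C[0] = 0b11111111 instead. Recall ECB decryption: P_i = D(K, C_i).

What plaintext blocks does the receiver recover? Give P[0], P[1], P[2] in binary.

Only C[0] changed, to 0b11111111. In ECB, a change in C_i affects only P_i. Decrypting the received ciphertext:
P[0]: D(K, 0b11111111) = 0b11110000.
P[1]: D(K, 0b00101110) = 0b11000001.
P[2]: D(K, 0b10101000) = 0b01001011.
Blocks that differ from the original plaintext: P[0].

P[0] = 0b11110000, P[1] = 0b11000001, P[2] = 0b01001011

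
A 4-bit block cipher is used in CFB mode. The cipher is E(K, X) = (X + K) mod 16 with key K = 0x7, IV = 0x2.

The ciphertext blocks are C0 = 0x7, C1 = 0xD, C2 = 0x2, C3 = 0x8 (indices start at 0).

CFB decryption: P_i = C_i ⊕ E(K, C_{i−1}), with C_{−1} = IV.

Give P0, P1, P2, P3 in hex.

P0: E(K, 0x2) = 0x9; 0x7 ⊕ 0x9 = 0xE.
P1: E(K, 0x7) = 0xE; 0xD ⊕ 0xE = 0x3.
P2: E(K, 0xD) = 0x4; 0x2 ⊕ 0x4 = 0x6.
P3: E(K, 0x2) = 0x9; 0x8 ⊕ 0x9 = 0x1.

P0 = 0xE, P1 = 0x3, P2 = 0x6, P3 = 0x1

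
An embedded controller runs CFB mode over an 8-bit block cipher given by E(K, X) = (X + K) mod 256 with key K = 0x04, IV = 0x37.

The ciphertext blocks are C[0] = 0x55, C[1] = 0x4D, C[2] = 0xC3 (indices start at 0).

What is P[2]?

CFB decryption: P_i = C_i ⊕ E(K, C_{i−1}), with C_{−1} = IV.
P[2]: E(K, 0x4D) = 0x51; 0xC3 ⊕ 0x51 = 0x92.

P[2] = 0x92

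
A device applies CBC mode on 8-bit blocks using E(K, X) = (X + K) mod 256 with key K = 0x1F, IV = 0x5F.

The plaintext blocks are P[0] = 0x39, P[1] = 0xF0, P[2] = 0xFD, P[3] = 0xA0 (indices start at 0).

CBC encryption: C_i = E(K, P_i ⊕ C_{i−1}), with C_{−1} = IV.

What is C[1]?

C[0]: P[0] ⊕ 0x5F = 0x66; E(K, 0x66) = 0x85.
C[1]: P[1] ⊕ 0x85 = 0x75; E(K, 0x75) = 0x94.

C[1] = 0x94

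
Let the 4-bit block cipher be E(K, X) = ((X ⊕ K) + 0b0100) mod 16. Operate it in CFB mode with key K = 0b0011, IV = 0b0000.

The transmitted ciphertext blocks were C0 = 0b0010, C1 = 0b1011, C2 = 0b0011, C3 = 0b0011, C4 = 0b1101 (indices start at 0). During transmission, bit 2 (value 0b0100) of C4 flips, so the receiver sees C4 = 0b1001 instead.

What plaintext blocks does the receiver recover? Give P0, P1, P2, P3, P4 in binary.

P0 = 0b0101, P1 = 0b1110, P2 = 0b1111, P3 = 0b0111, P4 = 0b1101

CFB decryption: P_i = C_i ⊕ E(K, C_{i−1}), with C_{−1} = IV.
Only C4 changed, to 0b1001. In CFB, a change in C_i flips the same bit in P_i and garbles P_{i+1}. Decrypting the received ciphertext:
P0: E(K, 0b0000) = 0b0111; 0b0010 ⊕ 0b0111 = 0b0101.
P1: E(K, 0b0010) = 0b0101; 0b1011 ⊕ 0b0101 = 0b1110.
P2: E(K, 0b1011) = 0b1100; 0b0011 ⊕ 0b1100 = 0b1111.
P3: E(K, 0b0011) = 0b0100; 0b0011 ⊕ 0b0100 = 0b0111.
P4: E(K, 0b0011) = 0b0100; 0b1001 ⊕ 0b0100 = 0b1101.
Blocks that differ from the original plaintext: P4.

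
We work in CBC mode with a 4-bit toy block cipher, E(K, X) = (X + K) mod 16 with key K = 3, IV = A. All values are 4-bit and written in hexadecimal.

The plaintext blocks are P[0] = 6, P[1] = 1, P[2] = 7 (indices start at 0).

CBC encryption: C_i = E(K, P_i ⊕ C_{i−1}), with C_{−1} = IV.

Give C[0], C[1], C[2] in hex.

C[0] = F, C[1] = 1, C[2] = 9

C[0]: P[0] ⊕ A = C; E(K, C) = F.
C[1]: P[1] ⊕ F = E; E(K, E) = 1.
C[2]: P[2] ⊕ 1 = 6; E(K, 6) = 9.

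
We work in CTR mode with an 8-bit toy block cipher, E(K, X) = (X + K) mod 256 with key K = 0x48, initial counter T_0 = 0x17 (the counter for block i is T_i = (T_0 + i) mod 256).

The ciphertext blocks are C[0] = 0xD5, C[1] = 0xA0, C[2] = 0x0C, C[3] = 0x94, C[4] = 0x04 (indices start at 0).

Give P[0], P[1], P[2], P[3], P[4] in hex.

P[0] = 0x8A, P[1] = 0xC0, P[2] = 0x6D, P[3] = 0xF6, P[4] = 0x67

CTR decryption: S_i = E(K, T_i) where T_i is the counter for block i; P_i = C_i ⊕ S_i.
P[0]: T = 0x17, S = E(K, T) = 0x5F; 0xD5 ⊕ 0x5F = 0x8A.
P[1]: T = 0x18, S = E(K, T) = 0x60; 0xA0 ⊕ 0x60 = 0xC0.
P[2]: T = 0x19, S = E(K, T) = 0x61; 0x0C ⊕ 0x61 = 0x6D.
P[3]: T = 0x1A, S = E(K, T) = 0x62; 0x94 ⊕ 0x62 = 0xF6.
P[4]: T = 0x1B, S = E(K, T) = 0x63; 0x04 ⊕ 0x63 = 0x67.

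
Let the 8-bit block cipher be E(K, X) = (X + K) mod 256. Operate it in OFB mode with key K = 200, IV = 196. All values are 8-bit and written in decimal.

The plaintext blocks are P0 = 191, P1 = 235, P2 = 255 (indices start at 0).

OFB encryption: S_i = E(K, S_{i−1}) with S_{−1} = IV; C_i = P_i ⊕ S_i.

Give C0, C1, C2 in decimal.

C0 = 51, C1 = 191, C2 = 227

C0: S = E(K, 196) = 140; 191 ⊕ 140 = 51.
C1: S = E(K, 140) = 84; 235 ⊕ 84 = 191.
C2: S = E(K, 84) = 28; 255 ⊕ 28 = 227.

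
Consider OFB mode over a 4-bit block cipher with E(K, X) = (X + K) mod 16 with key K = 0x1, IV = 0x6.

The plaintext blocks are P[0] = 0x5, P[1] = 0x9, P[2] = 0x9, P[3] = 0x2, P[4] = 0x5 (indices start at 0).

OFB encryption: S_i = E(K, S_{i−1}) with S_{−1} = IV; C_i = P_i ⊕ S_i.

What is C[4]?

C[4] = 0xE

C[0]: S = E(K, 0x6) = 0x7; 0x5 ⊕ 0x7 = 0x2.
C[1]: S = E(K, 0x7) = 0x8; 0x9 ⊕ 0x8 = 0x1.
C[2]: S = E(K, 0x8) = 0x9; 0x9 ⊕ 0x9 = 0x0.
C[3]: S = E(K, 0x9) = 0xA; 0x2 ⊕ 0xA = 0x8.
C[4]: S = E(K, 0xA) = 0xB; 0x5 ⊕ 0xB = 0xE.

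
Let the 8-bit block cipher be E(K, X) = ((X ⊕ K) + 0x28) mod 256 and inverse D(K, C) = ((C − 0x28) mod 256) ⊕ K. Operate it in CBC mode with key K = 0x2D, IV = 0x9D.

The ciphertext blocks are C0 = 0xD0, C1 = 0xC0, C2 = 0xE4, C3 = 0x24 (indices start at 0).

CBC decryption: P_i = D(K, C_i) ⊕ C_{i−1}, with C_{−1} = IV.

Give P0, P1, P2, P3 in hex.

P0: D(K, 0xD0) = 0x85; 0x85 ⊕ 0x9D = 0x18.
P1: D(K, 0xC0) = 0xB5; 0xB5 ⊕ 0xD0 = 0x65.
P2: D(K, 0xE4) = 0x91; 0x91 ⊕ 0xC0 = 0x51.
P3: D(K, 0x24) = 0xD1; 0xD1 ⊕ 0xE4 = 0x35.

P0 = 0x18, P1 = 0x65, P2 = 0x51, P3 = 0x35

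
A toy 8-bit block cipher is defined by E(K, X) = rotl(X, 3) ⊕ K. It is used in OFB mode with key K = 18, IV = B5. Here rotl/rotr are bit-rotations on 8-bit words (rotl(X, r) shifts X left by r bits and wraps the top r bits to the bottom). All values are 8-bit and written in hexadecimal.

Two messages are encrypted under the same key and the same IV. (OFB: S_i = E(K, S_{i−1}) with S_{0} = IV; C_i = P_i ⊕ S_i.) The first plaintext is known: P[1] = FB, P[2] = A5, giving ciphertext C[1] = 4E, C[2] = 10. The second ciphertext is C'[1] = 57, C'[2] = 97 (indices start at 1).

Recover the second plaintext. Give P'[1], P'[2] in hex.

In OFB with a reused IV, both messages share the same keystream S_i, so C_i ⊕ C'_i = P_i ⊕ P'_i and thus P'_i = P_i ⊕ C_i ⊕ C'_i.
P'[1]: FB ⊕ 4E ⊕ 57 = E2.
P'[2]: A5 ⊕ 10 ⊕ 97 = 22.

P'[1] = E2, P'[2] = 22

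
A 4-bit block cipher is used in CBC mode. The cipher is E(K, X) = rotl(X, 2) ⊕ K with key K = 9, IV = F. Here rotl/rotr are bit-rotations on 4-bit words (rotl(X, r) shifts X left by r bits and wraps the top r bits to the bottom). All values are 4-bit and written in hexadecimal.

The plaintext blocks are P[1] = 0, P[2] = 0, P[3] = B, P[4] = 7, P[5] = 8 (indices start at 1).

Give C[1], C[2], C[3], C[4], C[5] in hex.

C[1] = 6, C[2] = 0, C[3] = 7, C[4] = 9, C[5] = D

CBC encryption: C_i = E(K, P_i ⊕ C_{i−1}), with C_{0} = IV.
C[1]: P[1] ⊕ F = F; E(K, F) = 6.
C[2]: P[2] ⊕ 6 = 6; E(K, 6) = 0.
C[3]: P[3] ⊕ 0 = B; E(K, B) = 7.
C[4]: P[4] ⊕ 7 = 0; E(K, 0) = 9.
C[5]: P[5] ⊕ 9 = 1; E(K, 1) = D.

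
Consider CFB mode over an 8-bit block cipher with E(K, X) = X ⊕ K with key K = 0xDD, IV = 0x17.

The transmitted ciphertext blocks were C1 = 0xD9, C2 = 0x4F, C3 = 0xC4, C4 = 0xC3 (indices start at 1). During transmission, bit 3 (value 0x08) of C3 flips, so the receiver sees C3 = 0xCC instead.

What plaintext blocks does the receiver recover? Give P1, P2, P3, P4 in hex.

P1 = 0x13, P2 = 0x4B, P3 = 0x5E, P4 = 0xD2

CFB decryption: P_i = C_i ⊕ E(K, C_{i−1}), with C_{0} = IV.
Only C3 changed, to 0xCC. In CFB, a change in C_i flips the same bit in P_i and garbles P_{i+1}. Decrypting the received ciphertext:
P1: E(K, 0x17) = 0xCA; 0xD9 ⊕ 0xCA = 0x13.
P2: E(K, 0xD9) = 0x04; 0x4F ⊕ 0x04 = 0x4B.
P3: E(K, 0x4F) = 0x92; 0xCC ⊕ 0x92 = 0x5E.
P4: E(K, 0xCC) = 0x11; 0xC3 ⊕ 0x11 = 0xD2.
Blocks that differ from the original plaintext: P3, P4.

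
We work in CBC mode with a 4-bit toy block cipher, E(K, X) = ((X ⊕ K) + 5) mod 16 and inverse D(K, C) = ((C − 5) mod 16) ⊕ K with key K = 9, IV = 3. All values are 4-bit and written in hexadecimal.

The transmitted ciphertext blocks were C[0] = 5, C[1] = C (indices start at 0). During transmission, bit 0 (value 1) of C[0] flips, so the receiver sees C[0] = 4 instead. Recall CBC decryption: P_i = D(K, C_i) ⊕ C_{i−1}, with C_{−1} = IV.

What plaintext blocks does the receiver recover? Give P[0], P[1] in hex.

P[0] = 5, P[1] = A

Only C[0] changed, to 4. In CBC, a change in C_i garbles P_i and flips the same bit in P_{i+1}. Decrypting the received ciphertext:
P[0]: D(K, 4) = 6; 6 ⊕ 3 = 5.
P[1]: D(K, C) = E; E ⊕ 4 = A.
Blocks that differ from the original plaintext: P[0], P[1].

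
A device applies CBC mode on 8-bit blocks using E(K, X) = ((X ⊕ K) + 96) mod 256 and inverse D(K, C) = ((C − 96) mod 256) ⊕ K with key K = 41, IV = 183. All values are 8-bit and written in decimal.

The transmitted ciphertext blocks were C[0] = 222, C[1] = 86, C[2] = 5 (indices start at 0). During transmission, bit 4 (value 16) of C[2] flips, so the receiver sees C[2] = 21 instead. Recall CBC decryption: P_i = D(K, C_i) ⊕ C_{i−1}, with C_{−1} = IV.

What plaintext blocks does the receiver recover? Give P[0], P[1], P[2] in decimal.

Only C[2] changed, to 21. In CBC, a change in C_i garbles P_i and flips the same bit in P_{i+1}. Decrypting the received ciphertext:
P[0]: D(K, 222) = 87; 87 ⊕ 183 = 224.
P[1]: D(K, 86) = 223; 223 ⊕ 222 = 1.
P[2]: D(K, 21) = 156; 156 ⊕ 86 = 202.
Blocks that differ from the original plaintext: P[2].

P[0] = 224, P[1] = 1, P[2] = 202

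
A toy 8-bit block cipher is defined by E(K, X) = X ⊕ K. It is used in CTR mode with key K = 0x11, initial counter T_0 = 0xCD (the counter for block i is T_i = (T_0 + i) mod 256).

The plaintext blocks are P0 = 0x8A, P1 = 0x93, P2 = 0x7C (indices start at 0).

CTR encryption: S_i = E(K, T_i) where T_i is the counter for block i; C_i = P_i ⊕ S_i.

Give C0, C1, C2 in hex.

C0: T = 0xCD, S = E(K, T) = 0xDC; 0x8A ⊕ 0xDC = 0x56.
C1: T = 0xCE, S = E(K, T) = 0xDF; 0x93 ⊕ 0xDF = 0x4C.
C2: T = 0xCF, S = E(K, T) = 0xDE; 0x7C ⊕ 0xDE = 0xA2.

C0 = 0x56, C1 = 0x4C, C2 = 0xA2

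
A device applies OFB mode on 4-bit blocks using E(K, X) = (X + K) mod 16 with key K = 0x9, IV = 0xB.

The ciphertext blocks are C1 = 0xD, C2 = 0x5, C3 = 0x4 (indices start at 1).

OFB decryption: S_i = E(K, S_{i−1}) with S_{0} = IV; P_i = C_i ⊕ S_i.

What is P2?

P1: S = E(K, 0xB) = 0x4; 0xD ⊕ 0x4 = 0x9.
P2: S = E(K, 0x4) = 0xD; 0x5 ⊕ 0xD = 0x8.

P2 = 0x8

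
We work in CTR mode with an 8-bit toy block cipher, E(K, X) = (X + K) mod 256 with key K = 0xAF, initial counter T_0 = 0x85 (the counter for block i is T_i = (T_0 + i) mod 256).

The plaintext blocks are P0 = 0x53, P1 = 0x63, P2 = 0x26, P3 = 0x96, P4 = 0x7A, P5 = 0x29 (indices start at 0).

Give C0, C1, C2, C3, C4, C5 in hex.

C0 = 0x67, C1 = 0x56, C2 = 0x10, C3 = 0xA1, C4 = 0x42, C5 = 0x10

CTR encryption: S_i = E(K, T_i) where T_i is the counter for block i; C_i = P_i ⊕ S_i.
C0: T = 0x85, S = E(K, T) = 0x34; 0x53 ⊕ 0x34 = 0x67.
C1: T = 0x86, S = E(K, T) = 0x35; 0x63 ⊕ 0x35 = 0x56.
C2: T = 0x87, S = E(K, T) = 0x36; 0x26 ⊕ 0x36 = 0x10.
C3: T = 0x88, S = E(K, T) = 0x37; 0x96 ⊕ 0x37 = 0xA1.
C4: T = 0x89, S = E(K, T) = 0x38; 0x7A ⊕ 0x38 = 0x42.
C5: T = 0x8A, S = E(K, T) = 0x39; 0x29 ⊕ 0x39 = 0x10.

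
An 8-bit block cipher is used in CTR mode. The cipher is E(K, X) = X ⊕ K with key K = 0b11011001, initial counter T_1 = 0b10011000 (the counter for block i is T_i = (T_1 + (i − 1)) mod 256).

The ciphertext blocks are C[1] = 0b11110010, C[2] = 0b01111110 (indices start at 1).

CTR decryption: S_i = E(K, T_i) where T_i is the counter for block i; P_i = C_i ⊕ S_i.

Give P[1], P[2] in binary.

P[1]: T = 0b10011000, S = E(K, T) = 0b01000001; 0b11110010 ⊕ 0b01000001 = 0b10110011.
P[2]: T = 0b10011001, S = E(K, T) = 0b01000000; 0b01111110 ⊕ 0b01000000 = 0b00111110.

P[1] = 0b10110011, P[2] = 0b00111110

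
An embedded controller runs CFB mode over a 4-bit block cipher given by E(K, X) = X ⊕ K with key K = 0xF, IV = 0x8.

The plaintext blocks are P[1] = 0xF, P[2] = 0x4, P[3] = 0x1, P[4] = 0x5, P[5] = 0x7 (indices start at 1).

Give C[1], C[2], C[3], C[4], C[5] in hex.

C[1] = 0x8, C[2] = 0x3, C[3] = 0xD, C[4] = 0x7, C[5] = 0xF

CFB encryption: C_i = P_i ⊕ E(K, C_{i−1}), with C_{0} = IV.
C[1]: E(K, 0x8) = 0x7; 0xF ⊕ 0x7 = 0x8.
C[2]: E(K, 0x8) = 0x7; 0x4 ⊕ 0x7 = 0x3.
C[3]: E(K, 0x3) = 0xC; 0x1 ⊕ 0xC = 0xD.
C[4]: E(K, 0xD) = 0x2; 0x5 ⊕ 0x2 = 0x7.
C[5]: E(K, 0x7) = 0x8; 0x7 ⊕ 0x8 = 0xF.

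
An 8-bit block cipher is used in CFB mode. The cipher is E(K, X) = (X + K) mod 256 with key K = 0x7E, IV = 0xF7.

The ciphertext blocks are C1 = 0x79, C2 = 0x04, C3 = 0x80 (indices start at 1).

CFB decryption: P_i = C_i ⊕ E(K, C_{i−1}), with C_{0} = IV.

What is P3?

P3: E(K, 0x04) = 0x82; 0x80 ⊕ 0x82 = 0x02.

P3 = 0x02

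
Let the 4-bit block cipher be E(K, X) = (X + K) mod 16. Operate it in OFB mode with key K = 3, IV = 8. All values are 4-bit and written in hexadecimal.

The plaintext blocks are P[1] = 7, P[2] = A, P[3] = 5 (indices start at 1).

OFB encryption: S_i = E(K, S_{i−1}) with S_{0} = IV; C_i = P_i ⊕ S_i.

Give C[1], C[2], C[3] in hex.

C[1] = C, C[2] = 4, C[3] = 4

C[1]: S = E(K, 8) = B; 7 ⊕ B = C.
C[2]: S = E(K, B) = E; A ⊕ E = 4.
C[3]: S = E(K, E) = 1; 5 ⊕ 1 = 4.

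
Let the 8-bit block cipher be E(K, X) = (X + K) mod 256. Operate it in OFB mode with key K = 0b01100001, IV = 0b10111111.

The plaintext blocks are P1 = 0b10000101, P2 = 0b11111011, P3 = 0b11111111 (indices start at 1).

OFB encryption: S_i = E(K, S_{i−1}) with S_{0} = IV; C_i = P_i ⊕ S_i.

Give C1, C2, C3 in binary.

C1: S = E(K, 0b10111111) = 0b00100000; 0b10000101 ⊕ 0b00100000 = 0b10100101.
C2: S = E(K, 0b00100000) = 0b10000001; 0b11111011 ⊕ 0b10000001 = 0b01111010.
C3: S = E(K, 0b10000001) = 0b11100010; 0b11111111 ⊕ 0b11100010 = 0b00011101.

C1 = 0b10100101, C2 = 0b01111010, C3 = 0b00011101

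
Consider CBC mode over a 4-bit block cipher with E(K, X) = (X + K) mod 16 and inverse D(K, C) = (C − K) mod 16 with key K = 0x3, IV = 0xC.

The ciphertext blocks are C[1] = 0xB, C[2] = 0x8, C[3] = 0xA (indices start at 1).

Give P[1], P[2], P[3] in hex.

CBC decryption: P_i = D(K, C_i) ⊕ C_{i−1}, with C_{0} = IV.
P[1]: D(K, 0xB) = 0x8; 0x8 ⊕ 0xC = 0x4.
P[2]: D(K, 0x8) = 0x5; 0x5 ⊕ 0xB = 0xE.
P[3]: D(K, 0xA) = 0x7; 0x7 ⊕ 0x8 = 0xF.

P[1] = 0x4, P[2] = 0xE, P[3] = 0xF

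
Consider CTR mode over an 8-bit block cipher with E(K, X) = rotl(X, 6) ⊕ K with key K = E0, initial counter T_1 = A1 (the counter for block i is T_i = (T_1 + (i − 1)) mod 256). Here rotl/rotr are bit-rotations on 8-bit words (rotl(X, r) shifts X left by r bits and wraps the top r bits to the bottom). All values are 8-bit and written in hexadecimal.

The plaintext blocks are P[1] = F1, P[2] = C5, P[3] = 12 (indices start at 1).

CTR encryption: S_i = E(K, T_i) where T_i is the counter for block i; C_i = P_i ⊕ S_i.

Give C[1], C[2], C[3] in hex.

C[1] = 79, C[2] = 8D, C[3] = 1A

C[1]: T = A1, S = E(K, T) = 88; F1 ⊕ 88 = 79.
C[2]: T = A2, S = E(K, T) = 48; C5 ⊕ 48 = 8D.
C[3]: T = A3, S = E(K, T) = 08; 12 ⊕ 08 = 1A.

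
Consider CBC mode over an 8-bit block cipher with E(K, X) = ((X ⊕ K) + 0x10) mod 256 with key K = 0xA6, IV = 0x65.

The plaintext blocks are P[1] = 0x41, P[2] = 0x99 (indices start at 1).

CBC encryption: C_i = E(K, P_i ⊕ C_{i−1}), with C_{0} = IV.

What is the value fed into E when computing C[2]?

C[1]: P[1] ⊕ 0x65 = 0x24; E(K, 0x24) = 0x92.
C[2]: P[2] ⊕ 0x92 = 0x0B; E(K, 0x0B) = 0xBD.
So the input to E for block [2] is 0x0B.

0x0B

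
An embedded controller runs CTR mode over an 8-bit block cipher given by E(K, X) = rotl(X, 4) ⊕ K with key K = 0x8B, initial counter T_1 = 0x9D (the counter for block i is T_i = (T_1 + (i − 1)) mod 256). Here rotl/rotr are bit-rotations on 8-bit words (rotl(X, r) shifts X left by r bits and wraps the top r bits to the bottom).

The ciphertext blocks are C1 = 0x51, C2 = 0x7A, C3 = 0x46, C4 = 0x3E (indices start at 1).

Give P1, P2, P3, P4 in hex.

CTR decryption: S_i = E(K, T_i) where T_i is the counter for block i; P_i = C_i ⊕ S_i.
P1: T = 0x9D, S = E(K, T) = 0x52; 0x51 ⊕ 0x52 = 0x03.
P2: T = 0x9E, S = E(K, T) = 0x62; 0x7A ⊕ 0x62 = 0x18.
P3: T = 0x9F, S = E(K, T) = 0x72; 0x46 ⊕ 0x72 = 0x34.
P4: T = 0xA0, S = E(K, T) = 0x81; 0x3E ⊕ 0x81 = 0xBF.

P1 = 0x03, P2 = 0x18, P3 = 0x34, P4 = 0xBF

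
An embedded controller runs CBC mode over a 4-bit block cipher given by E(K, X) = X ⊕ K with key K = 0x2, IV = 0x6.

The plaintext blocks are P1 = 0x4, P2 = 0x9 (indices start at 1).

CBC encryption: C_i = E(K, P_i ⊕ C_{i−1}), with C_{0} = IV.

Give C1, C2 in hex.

C1 = 0x0, C2 = 0xB

C1: P1 ⊕ 0x6 = 0x2; E(K, 0x2) = 0x0.
C2: P2 ⊕ 0x0 = 0x9; E(K, 0x9) = 0xB.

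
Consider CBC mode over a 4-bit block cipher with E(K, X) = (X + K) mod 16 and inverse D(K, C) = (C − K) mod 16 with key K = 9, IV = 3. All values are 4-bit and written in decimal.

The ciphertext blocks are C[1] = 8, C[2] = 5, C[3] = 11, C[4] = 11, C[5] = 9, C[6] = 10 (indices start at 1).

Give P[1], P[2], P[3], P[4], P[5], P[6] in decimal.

P[1] = 12, P[2] = 4, P[3] = 7, P[4] = 9, P[5] = 11, P[6] = 8

CBC decryption: P_i = D(K, C_i) ⊕ C_{i−1}, with C_{0} = IV.
P[1]: D(K, 8) = 15; 15 ⊕ 3 = 12.
P[2]: D(K, 5) = 12; 12 ⊕ 8 = 4.
P[3]: D(K, 11) = 2; 2 ⊕ 5 = 7.
P[4]: D(K, 11) = 2; 2 ⊕ 11 = 9.
P[5]: D(K, 9) = 0; 0 ⊕ 11 = 11.
P[6]: D(K, 10) = 1; 1 ⊕ 9 = 8.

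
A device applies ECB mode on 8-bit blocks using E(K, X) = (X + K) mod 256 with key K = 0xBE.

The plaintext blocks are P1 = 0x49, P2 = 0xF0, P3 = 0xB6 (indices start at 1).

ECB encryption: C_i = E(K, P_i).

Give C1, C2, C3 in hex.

C1 = 0x07, C2 = 0xAE, C3 = 0x74

C1: E(K, 0x49) = 0x07.
C2: E(K, 0xF0) = 0xAE.
C3: E(K, 0xB6) = 0x74.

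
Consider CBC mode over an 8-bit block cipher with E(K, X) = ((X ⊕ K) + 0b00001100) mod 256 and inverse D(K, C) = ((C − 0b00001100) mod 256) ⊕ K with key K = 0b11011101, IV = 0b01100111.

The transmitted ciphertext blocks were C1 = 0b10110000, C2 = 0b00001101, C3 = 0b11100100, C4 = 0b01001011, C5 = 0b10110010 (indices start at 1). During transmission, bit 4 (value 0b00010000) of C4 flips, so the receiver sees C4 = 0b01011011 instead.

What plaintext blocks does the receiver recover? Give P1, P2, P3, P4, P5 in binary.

CBC decryption: P_i = D(K, C_i) ⊕ C_{i−1}, with C_{0} = IV.
Only C4 changed, to 0b01011011. In CBC, a change in C_i garbles P_i and flips the same bit in P_{i+1}. Decrypting the received ciphertext:
P1: D(K, 0b10110000) = 0b01111001; 0b01111001 ⊕ 0b01100111 = 0b00011110.
P2: D(K, 0b00001101) = 0b11011100; 0b11011100 ⊕ 0b10110000 = 0b01101100.
P3: D(K, 0b11100100) = 0b00000101; 0b00000101 ⊕ 0b00001101 = 0b00001000.
P4: D(K, 0b01011011) = 0b10010010; 0b10010010 ⊕ 0b11100100 = 0b01110110.
P5: D(K, 0b10110010) = 0b01111011; 0b01111011 ⊕ 0b01011011 = 0b00100000.
Blocks that differ from the original plaintext: P4, P5.

P1 = 0b00011110, P2 = 0b01101100, P3 = 0b00001000, P4 = 0b01110110, P5 = 0b00100000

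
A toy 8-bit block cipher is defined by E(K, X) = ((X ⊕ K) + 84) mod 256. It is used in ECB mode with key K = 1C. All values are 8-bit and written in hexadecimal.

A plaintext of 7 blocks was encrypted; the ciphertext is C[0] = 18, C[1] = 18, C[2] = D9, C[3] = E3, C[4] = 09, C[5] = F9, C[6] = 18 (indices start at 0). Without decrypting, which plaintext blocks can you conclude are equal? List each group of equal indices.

ECB encrypts each block independently with the same key, so equal ciphertext blocks imply equal plaintext blocks.
C[0] = C[1] = C[6] = 18, so P[0] = P[1] = P[6].

P[0] = P[1] = P[6]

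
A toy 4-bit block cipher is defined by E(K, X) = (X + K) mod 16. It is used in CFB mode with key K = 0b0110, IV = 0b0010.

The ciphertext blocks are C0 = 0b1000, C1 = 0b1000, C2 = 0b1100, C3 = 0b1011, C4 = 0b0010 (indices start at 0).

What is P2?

CFB decryption: P_i = C_i ⊕ E(K, C_{i−1}), with C_{−1} = IV.
P2: E(K, 0b1000) = 0b1110; 0b1100 ⊕ 0b1110 = 0b0010.

P2 = 0b0010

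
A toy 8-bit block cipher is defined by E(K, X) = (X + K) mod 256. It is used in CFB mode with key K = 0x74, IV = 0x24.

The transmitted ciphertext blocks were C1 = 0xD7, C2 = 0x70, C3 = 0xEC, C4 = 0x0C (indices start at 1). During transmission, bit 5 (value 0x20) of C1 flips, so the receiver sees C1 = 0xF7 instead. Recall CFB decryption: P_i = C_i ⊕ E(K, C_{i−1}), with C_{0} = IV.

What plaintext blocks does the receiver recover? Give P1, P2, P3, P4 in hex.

P1 = 0x6F, P2 = 0x1B, P3 = 0x08, P4 = 0x6C

Only C1 changed, to 0xF7. In CFB, a change in C_i flips the same bit in P_i and garbles P_{i+1}. Decrypting the received ciphertext:
P1: E(K, 0x24) = 0x98; 0xF7 ⊕ 0x98 = 0x6F.
P2: E(K, 0xF7) = 0x6B; 0x70 ⊕ 0x6B = 0x1B.
P3: E(K, 0x70) = 0xE4; 0xEC ⊕ 0xE4 = 0x08.
P4: E(K, 0xEC) = 0x60; 0x0C ⊕ 0x60 = 0x6C.
Blocks that differ from the original plaintext: P1, P2.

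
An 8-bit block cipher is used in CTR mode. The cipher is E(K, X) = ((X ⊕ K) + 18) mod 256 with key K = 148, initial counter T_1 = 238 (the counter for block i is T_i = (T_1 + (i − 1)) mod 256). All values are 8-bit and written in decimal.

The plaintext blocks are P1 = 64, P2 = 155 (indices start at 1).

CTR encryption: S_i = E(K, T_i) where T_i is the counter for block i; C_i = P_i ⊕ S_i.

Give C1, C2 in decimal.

C1 = 204, C2 = 22

C1: T = 238, S = E(K, T) = 140; 64 ⊕ 140 = 204.
C2: T = 239, S = E(K, T) = 141; 155 ⊕ 141 = 22.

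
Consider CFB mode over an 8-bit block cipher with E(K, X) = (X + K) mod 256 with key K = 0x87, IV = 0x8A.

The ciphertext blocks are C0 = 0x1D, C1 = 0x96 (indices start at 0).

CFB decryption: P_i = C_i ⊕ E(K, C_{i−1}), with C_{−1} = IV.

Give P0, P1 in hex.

P0 = 0x0C, P1 = 0x32

P0: E(K, 0x8A) = 0x11; 0x1D ⊕ 0x11 = 0x0C.
P1: E(K, 0x1D) = 0xA4; 0x96 ⊕ 0xA4 = 0x32.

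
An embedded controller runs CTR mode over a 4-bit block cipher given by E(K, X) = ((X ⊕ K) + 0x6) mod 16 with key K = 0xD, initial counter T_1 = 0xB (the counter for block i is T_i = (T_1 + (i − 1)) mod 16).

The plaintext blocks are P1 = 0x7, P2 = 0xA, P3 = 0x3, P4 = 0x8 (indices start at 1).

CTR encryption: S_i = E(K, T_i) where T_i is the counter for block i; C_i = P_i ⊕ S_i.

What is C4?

C4 = 0x1

C1: T = 0xB, S = E(K, T) = 0xC; 0x7 ⊕ 0xC = 0xB.
C2: T = 0xC, S = E(K, T) = 0x7; 0xA ⊕ 0x7 = 0xD.
C3: T = 0xD, S = E(K, T) = 0x6; 0x3 ⊕ 0x6 = 0x5.
C4: T = 0xE, S = E(K, T) = 0x9; 0x8 ⊕ 0x9 = 0x1.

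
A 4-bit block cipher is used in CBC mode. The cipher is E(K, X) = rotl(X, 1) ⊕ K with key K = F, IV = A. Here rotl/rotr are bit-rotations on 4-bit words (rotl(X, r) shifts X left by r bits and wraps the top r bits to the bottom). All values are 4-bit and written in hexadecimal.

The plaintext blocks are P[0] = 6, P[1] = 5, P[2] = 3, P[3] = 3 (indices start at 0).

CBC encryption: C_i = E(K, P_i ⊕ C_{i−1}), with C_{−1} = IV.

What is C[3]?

C[3] = C

C[0]: P[0] ⊕ A = C; E(K, C) = 6.
C[1]: P[1] ⊕ 6 = 3; E(K, 3) = 9.
C[2]: P[2] ⊕ 9 = A; E(K, A) = A.
C[3]: P[3] ⊕ A = 9; E(K, 9) = C.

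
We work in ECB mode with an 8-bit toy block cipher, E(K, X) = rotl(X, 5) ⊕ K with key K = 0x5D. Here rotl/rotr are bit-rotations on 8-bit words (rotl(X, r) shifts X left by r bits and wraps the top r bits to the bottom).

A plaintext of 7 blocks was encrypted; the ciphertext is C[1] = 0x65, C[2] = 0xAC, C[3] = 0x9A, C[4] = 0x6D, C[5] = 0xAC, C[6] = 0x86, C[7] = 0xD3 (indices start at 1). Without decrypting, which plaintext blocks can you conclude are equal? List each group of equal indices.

P[2] = P[5]

ECB encrypts each block independently with the same key, so equal ciphertext blocks imply equal plaintext blocks.
C[2] = C[5] = 0xAC, so P[2] = P[5].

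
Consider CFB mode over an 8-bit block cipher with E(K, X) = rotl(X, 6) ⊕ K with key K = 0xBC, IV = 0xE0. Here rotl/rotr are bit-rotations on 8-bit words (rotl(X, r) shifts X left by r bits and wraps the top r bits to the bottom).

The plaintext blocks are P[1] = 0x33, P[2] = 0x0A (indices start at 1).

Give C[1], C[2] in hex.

C[1] = 0xB7, C[2] = 0x5B

CFB encryption: C_i = P_i ⊕ E(K, C_{i−1}), with C_{0} = IV.
C[1]: E(K, 0xE0) = 0x84; 0x33 ⊕ 0x84 = 0xB7.
C[2]: E(K, 0xB7) = 0x51; 0x0A ⊕ 0x51 = 0x5B.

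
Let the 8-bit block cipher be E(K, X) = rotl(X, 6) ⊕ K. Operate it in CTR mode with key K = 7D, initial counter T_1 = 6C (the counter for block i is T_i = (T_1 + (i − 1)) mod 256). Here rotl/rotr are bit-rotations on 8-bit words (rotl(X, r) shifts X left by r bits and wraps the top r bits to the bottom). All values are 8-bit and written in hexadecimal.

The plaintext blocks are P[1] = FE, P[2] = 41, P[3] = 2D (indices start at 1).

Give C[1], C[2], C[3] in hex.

CTR encryption: S_i = E(K, T_i) where T_i is the counter for block i; C_i = P_i ⊕ S_i.
C[1]: T = 6C, S = E(K, T) = 66; FE ⊕ 66 = 98.
C[2]: T = 6D, S = E(K, T) = 26; 41 ⊕ 26 = 67.
C[3]: T = 6E, S = E(K, T) = E6; 2D ⊕ E6 = CB.

C[1] = 98, C[2] = 67, C[3] = CB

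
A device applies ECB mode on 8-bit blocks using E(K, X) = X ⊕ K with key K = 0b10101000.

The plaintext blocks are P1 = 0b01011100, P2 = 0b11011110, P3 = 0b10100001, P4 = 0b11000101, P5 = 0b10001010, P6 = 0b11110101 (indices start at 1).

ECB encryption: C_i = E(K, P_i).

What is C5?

C5 = 0b00100010

C5: E(K, 0b10001010) = 0b00100010.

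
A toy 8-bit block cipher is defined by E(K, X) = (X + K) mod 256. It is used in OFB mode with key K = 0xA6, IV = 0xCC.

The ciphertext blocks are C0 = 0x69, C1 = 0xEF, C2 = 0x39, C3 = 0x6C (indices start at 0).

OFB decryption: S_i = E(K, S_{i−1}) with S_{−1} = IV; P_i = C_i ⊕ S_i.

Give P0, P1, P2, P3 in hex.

P0 = 0x1B, P1 = 0xF7, P2 = 0x87, P3 = 0x08

P0: S = E(K, 0xCC) = 0x72; 0x69 ⊕ 0x72 = 0x1B.
P1: S = E(K, 0x72) = 0x18; 0xEF ⊕ 0x18 = 0xF7.
P2: S = E(K, 0x18) = 0xBE; 0x39 ⊕ 0xBE = 0x87.
P3: S = E(K, 0xBE) = 0x64; 0x6C ⊕ 0x64 = 0x08.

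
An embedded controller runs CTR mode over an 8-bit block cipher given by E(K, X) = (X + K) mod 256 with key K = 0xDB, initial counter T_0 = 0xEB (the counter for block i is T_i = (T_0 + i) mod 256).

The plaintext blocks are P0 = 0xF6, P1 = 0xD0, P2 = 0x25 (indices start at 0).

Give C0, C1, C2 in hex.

CTR encryption: S_i = E(K, T_i) where T_i is the counter for block i; C_i = P_i ⊕ S_i.
C0: T = 0xEB, S = E(K, T) = 0xC6; 0xF6 ⊕ 0xC6 = 0x30.
C1: T = 0xEC, S = E(K, T) = 0xC7; 0xD0 ⊕ 0xC7 = 0x17.
C2: T = 0xED, S = E(K, T) = 0xC8; 0x25 ⊕ 0xC8 = 0xED.

C0 = 0x30, C1 = 0x17, C2 = 0xED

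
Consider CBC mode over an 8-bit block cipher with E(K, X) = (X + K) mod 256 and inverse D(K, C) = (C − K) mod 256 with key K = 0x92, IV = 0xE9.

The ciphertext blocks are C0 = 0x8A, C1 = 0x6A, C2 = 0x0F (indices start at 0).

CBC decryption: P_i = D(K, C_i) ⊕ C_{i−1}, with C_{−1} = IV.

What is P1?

P1: D(K, 0x6A) = 0xD8; 0xD8 ⊕ 0x8A = 0x52.

P1 = 0x52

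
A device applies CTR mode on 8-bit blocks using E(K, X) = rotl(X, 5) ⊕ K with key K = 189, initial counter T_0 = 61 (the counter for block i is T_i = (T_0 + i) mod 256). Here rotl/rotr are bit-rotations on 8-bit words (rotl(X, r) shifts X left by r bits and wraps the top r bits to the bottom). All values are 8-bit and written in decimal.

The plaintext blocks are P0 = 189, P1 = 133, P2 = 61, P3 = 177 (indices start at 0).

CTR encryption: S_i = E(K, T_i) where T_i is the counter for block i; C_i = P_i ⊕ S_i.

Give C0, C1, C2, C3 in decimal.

C0: T = 61, S = E(K, T) = 26; 189 ⊕ 26 = 167.
C1: T = 62, S = E(K, T) = 122; 133 ⊕ 122 = 255.
C2: T = 63, S = E(K, T) = 90; 61 ⊕ 90 = 103.
C3: T = 64, S = E(K, T) = 181; 177 ⊕ 181 = 4.

C0 = 167, C1 = 255, C2 = 103, C3 = 4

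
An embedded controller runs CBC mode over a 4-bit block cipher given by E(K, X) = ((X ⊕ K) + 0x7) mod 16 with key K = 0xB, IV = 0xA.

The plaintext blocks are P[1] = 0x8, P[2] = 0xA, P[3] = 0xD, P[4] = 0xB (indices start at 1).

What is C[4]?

C[4] = 0xC

CBC encryption: C_i = E(K, P_i ⊕ C_{i−1}), with C_{0} = IV.
C[1]: P[1] ⊕ 0xA = 0x2; E(K, 0x2) = 0x0.
C[2]: P[2] ⊕ 0x0 = 0xA; E(K, 0xA) = 0x8.
C[3]: P[3] ⊕ 0x8 = 0x5; E(K, 0x5) = 0x5.
C[4]: P[4] ⊕ 0x5 = 0xE; E(K, 0xE) = 0xC.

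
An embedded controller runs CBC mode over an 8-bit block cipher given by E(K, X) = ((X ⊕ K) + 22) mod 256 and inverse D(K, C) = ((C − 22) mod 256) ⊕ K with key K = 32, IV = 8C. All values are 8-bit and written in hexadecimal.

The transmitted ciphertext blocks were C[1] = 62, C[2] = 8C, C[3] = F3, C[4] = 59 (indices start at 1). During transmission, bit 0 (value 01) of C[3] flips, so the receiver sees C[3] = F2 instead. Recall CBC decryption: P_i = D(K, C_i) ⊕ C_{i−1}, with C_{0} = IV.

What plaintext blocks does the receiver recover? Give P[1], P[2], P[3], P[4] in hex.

P[1] = FE, P[2] = 3A, P[3] = 6E, P[4] = F7

Only C[3] changed, to F2. In CBC, a change in C_i garbles P_i and flips the same bit in P_{i+1}. Decrypting the received ciphertext:
P[1]: D(K, 62) = 72; 72 ⊕ 8C = FE.
P[2]: D(K, 8C) = 58; 58 ⊕ 62 = 3A.
P[3]: D(K, F2) = E2; E2 ⊕ 8C = 6E.
P[4]: D(K, 59) = 05; 05 ⊕ F2 = F7.
Blocks that differ from the original plaintext: P[3], P[4].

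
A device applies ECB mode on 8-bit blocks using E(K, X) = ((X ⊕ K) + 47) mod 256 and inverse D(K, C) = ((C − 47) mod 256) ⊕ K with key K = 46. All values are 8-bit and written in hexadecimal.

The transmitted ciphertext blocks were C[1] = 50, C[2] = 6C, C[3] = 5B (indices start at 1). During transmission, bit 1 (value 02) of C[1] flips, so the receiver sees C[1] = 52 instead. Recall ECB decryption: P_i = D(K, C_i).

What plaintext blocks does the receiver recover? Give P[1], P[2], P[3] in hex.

P[1] = 4D, P[2] = 63, P[3] = 52

Only C[1] changed, to 52. In ECB, a change in C_i affects only P_i. Decrypting the received ciphertext:
P[1]: D(K, 52) = 4D.
P[2]: D(K, 6C) = 63.
P[3]: D(K, 5B) = 52.
Blocks that differ from the original plaintext: P[1].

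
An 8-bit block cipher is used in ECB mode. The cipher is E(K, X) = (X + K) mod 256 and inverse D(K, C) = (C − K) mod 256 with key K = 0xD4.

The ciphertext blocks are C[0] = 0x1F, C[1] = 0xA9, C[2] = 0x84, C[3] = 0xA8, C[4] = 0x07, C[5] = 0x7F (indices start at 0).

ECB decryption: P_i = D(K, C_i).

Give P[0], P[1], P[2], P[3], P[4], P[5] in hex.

P[0] = 0x4B, P[1] = 0xD5, P[2] = 0xB0, P[3] = 0xD4, P[4] = 0x33, P[5] = 0xAB

P[0]: D(K, 0x1F) = 0x4B.
P[1]: D(K, 0xA9) = 0xD5.
P[2]: D(K, 0x84) = 0xB0.
P[3]: D(K, 0xA8) = 0xD4.
P[4]: D(K, 0x07) = 0x33.
P[5]: D(K, 0x7F) = 0xAB.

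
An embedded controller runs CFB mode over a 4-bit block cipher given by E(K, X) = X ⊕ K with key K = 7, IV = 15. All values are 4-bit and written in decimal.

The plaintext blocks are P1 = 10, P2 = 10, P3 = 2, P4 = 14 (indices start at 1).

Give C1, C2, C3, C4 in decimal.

CFB encryption: C_i = P_i ⊕ E(K, C_{i−1}), with C_{0} = IV.
C1: E(K, 15) = 8; 10 ⊕ 8 = 2.
C2: E(K, 2) = 5; 10 ⊕ 5 = 15.
C3: E(K, 15) = 8; 2 ⊕ 8 = 10.
C4: E(K, 10) = 13; 14 ⊕ 13 = 3.

C1 = 2, C2 = 15, C3 = 10, C4 = 3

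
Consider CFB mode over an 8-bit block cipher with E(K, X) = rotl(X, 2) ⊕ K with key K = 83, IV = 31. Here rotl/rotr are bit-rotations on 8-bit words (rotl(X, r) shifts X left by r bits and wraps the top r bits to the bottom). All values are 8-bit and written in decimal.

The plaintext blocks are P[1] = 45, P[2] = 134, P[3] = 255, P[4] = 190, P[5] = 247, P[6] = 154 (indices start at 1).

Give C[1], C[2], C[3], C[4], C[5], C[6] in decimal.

C[1] = 2, C[2] = 221, C[3] = 219, C[4] = 130, C[5] = 174, C[6] = 115

CFB encryption: C_i = P_i ⊕ E(K, C_{i−1}), with C_{0} = IV.
C[1]: E(K, 31) = 47; 45 ⊕ 47 = 2.
C[2]: E(K, 2) = 91; 134 ⊕ 91 = 221.
C[3]: E(K, 221) = 36; 255 ⊕ 36 = 219.
C[4]: E(K, 219) = 60; 190 ⊕ 60 = 130.
C[5]: E(K, 130) = 89; 247 ⊕ 89 = 174.
C[6]: E(K, 174) = 233; 154 ⊕ 233 = 115.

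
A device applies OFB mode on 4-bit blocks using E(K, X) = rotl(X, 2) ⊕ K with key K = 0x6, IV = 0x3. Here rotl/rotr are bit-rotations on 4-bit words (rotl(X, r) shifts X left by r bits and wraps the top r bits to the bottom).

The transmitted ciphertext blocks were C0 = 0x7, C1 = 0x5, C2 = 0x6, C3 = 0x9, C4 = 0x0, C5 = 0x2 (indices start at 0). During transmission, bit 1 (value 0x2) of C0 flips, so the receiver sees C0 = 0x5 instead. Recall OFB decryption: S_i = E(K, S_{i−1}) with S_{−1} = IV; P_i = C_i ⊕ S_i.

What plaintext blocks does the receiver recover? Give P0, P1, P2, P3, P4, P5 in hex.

P0 = 0xF, P1 = 0x9, P2 = 0x3, P3 = 0xA, P4 = 0xA, P5 = 0xE

Only C0 changed, to 0x5. In OFB, a change in C_i flips the same bit in P_i only; the keystream is unaffected. Decrypting the received ciphertext:
P0: S = E(K, 0x3) = 0xA; 0x5 ⊕ 0xA = 0xF.
P1: S = E(K, 0xA) = 0xC; 0x5 ⊕ 0xC = 0x9.
P2: S = E(K, 0xC) = 0x5; 0x6 ⊕ 0x5 = 0x3.
P3: S = E(K, 0x5) = 0x3; 0x9 ⊕ 0x3 = 0xA.
P4: S = E(K, 0x3) = 0xA; 0x0 ⊕ 0xA = 0xA.
P5: S = E(K, 0xA) = 0xC; 0x2 ⊕ 0xC = 0xE.
Blocks that differ from the original plaintext: P0.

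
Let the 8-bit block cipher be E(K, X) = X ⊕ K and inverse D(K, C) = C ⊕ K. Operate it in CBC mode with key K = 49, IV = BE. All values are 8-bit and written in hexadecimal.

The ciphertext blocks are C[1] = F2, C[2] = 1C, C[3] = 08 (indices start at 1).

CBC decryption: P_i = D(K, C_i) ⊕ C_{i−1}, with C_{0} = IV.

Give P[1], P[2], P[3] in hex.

P[1] = 05, P[2] = A7, P[3] = 5D

P[1]: D(K, F2) = BB; BB ⊕ BE = 05.
P[2]: D(K, 1C) = 55; 55 ⊕ F2 = A7.
P[3]: D(K, 08) = 41; 41 ⊕ 1C = 5D.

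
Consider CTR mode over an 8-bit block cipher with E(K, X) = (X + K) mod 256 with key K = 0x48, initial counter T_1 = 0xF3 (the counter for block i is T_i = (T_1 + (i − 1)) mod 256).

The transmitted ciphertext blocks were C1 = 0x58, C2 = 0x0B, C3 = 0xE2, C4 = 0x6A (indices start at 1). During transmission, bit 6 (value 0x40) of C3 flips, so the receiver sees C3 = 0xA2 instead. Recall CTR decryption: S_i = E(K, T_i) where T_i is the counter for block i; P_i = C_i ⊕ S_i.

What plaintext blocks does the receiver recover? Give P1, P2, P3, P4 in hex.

P1 = 0x63, P2 = 0x37, P3 = 0x9F, P4 = 0x54

Only C3 changed, to 0xA2. In CTR, a change in C_i flips the same bit in P_i only; the keystream is unaffected. Decrypting the received ciphertext:
P1: T = 0xF3, S = E(K, T) = 0x3B; 0x58 ⊕ 0x3B = 0x63.
P2: T = 0xF4, S = E(K, T) = 0x3C; 0x0B ⊕ 0x3C = 0x37.
P3: T = 0xF5, S = E(K, T) = 0x3D; 0xA2 ⊕ 0x3D = 0x9F.
P4: T = 0xF6, S = E(K, T) = 0x3E; 0x6A ⊕ 0x3E = 0x54.
Blocks that differ from the original plaintext: P3.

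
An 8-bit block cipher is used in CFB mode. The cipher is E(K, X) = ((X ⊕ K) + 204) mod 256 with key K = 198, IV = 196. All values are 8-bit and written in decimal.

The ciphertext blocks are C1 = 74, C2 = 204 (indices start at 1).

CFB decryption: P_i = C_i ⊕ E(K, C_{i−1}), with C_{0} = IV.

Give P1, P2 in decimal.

P1: E(K, 196) = 206; 74 ⊕ 206 = 132.
P2: E(K, 74) = 88; 204 ⊕ 88 = 148.

P1 = 132, P2 = 148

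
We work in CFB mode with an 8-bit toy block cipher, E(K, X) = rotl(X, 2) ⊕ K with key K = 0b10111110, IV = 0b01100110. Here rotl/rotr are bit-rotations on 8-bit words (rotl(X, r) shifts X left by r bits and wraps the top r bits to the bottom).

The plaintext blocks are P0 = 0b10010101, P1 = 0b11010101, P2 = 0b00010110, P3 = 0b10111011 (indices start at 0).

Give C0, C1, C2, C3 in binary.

C0 = 0b10110010, C1 = 0b10100001, C2 = 0b00101110, C3 = 0b10111101

CFB encryption: C_i = P_i ⊕ E(K, C_{i−1}), with C_{−1} = IV.
C0: E(K, 0b01100110) = 0b00100111; 0b10010101 ⊕ 0b00100111 = 0b10110010.
C1: E(K, 0b10110010) = 0b01110100; 0b11010101 ⊕ 0b01110100 = 0b10100001.
C2: E(K, 0b10100001) = 0b00111000; 0b00010110 ⊕ 0b00111000 = 0b00101110.
C3: E(K, 0b00101110) = 0b00000110; 0b10111011 ⊕ 0b00000110 = 0b10111101.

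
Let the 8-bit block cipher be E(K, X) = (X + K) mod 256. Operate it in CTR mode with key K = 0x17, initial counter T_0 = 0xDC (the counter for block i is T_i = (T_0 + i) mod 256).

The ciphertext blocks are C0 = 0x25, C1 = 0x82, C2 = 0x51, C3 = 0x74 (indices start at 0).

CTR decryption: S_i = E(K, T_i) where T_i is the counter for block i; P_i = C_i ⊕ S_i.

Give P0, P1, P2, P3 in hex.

P0: T = 0xDC, S = E(K, T) = 0xF3; 0x25 ⊕ 0xF3 = 0xD6.
P1: T = 0xDD, S = E(K, T) = 0xF4; 0x82 ⊕ 0xF4 = 0x76.
P2: T = 0xDE, S = E(K, T) = 0xF5; 0x51 ⊕ 0xF5 = 0xA4.
P3: T = 0xDF, S = E(K, T) = 0xF6; 0x74 ⊕ 0xF6 = 0x82.

P0 = 0xD6, P1 = 0x76, P2 = 0xA4, P3 = 0x82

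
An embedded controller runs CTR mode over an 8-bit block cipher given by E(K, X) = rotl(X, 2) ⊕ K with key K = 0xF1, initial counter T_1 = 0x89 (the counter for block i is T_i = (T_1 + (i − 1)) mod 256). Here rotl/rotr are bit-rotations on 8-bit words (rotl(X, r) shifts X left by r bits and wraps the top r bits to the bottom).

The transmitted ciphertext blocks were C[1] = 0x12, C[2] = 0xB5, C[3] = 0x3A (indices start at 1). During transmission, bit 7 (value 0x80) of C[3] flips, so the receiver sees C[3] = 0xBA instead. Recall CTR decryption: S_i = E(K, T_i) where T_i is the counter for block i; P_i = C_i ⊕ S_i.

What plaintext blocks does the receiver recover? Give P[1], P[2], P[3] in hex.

Only C[3] changed, to 0xBA. In CTR, a change in C_i flips the same bit in P_i only; the keystream is unaffected. Decrypting the received ciphertext:
P[1]: T = 0x89, S = E(K, T) = 0xD7; 0x12 ⊕ 0xD7 = 0xC5.
P[2]: T = 0x8A, S = E(K, T) = 0xDB; 0xB5 ⊕ 0xDB = 0x6E.
P[3]: T = 0x8B, S = E(K, T) = 0xDF; 0xBA ⊕ 0xDF = 0x65.
Blocks that differ from the original plaintext: P[3].

P[1] = 0xC5, P[2] = 0x6E, P[3] = 0x65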